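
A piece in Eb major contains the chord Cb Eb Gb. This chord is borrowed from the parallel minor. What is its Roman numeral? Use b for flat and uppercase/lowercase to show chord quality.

The root Cb is the lowered 6th scale degree — diatonically Eb major has C there. Cb–Eb–Gb is a major chord — the form found in Eb minor, not the diatonic vi (Cm). Borrowed into Eb major it is written bVI.

bVI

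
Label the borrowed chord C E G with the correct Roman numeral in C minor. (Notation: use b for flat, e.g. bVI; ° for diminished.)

C is scale degree 1 in C minor. The diatonic chord on degree 1 would be Cm (i), but C–E–G is the major chord from C major. As a borrowed chord it is labeled I.

I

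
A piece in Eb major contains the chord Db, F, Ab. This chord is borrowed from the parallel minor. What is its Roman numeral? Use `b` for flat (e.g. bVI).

bVII

Db is the lowered form of scale degree 7 in Eb major (the diatonic degree 7 is D). The diatonic chord on degree 7 would be Ddim (vii°), but Db–F–Ab is the major chord from Eb minor. As a borrowed chord it is labeled bVII.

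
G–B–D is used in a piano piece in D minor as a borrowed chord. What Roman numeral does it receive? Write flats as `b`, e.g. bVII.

IV

The root G is the diatonic 4th degree of D minor; the borrowing shows in the chord quality. G–B–D is a major chord — the form found in D major, not the diatonic iv (Gm). Borrowed into D minor it is written IV.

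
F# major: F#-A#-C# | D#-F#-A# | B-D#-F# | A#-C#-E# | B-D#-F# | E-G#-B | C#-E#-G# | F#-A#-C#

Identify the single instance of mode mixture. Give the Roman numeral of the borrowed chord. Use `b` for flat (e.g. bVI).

bVII

F# major has the diatonic set F#, G#m, A#m, B, C#, D#m, E#dim. F#–A#–C# = F#, D#–F#–A# = D#m, B–D#–F# = B, A#–C#–E# = A#m and C#–E#–G# = C# are all diatonic. But E–G#–B is foreign: the diatonic vii° on degree 7 is E#dim, whereas E comes from F# minor. It is labeled bVII.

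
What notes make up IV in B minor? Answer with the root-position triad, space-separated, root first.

IV is built on scale degree 4, which is E in both B minor and its parallel. Stacking thirds in B major on E gives E–G#–B.

E G# B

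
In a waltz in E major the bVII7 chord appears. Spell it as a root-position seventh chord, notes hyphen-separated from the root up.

Scale degree 7 in E major is D#. bVII7 uses the lowered form, D, taken from E minor. Building the dominant-seventh chord from the parallel minor on D: D–F#–A–C.

D-F#-A-C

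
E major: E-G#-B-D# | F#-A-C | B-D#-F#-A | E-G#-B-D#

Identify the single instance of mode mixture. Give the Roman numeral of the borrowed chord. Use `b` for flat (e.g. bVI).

ii°

In E major the diatonic chords are E, F#m, G#m, A, B, C#m, D#dim. E–G#–B–D# = Emaj7 and B–D#–F#–A = B7 both belong to that set. F#–A–C doesn't fit — on degree 2 E major would have F#m (ii). F#dim is the degree-2 chord of E minor, so it is the borrowed ii°.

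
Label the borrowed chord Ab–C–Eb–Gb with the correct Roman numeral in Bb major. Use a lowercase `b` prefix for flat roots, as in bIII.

In Bb major scale degree 7 is A; Ab is its lowered form, from Bb minor. Diatonically Bb major has Adim (vii°) on that degree; Ab–C–Eb–Gb is instead the dominant-seventh chord native to Bb minor, so it takes the label bVII7.

bVII7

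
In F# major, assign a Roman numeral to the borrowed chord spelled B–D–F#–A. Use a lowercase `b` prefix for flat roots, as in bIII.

The root B is the diatonic 4th degree of F# major; the borrowing shows in the chord quality. B–D–F#–A is a minor-seventh chord — the form found in F# minor, not the diatonic IV (B). Borrowed into F# major it is written iv7.

iv7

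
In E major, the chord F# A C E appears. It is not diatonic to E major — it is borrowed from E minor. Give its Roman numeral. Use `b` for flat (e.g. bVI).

iiø7

The root F# is the diatonic 2nd degree of E major; the borrowing shows in the chord quality. F#–A–C–E is a half-diminished-seventh chord — the form found in E minor, not the diatonic ii (F#m). Borrowed into E major it is written iiø7.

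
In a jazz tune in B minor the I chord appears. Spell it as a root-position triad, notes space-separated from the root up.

The root, B, is scale degree 1 — the same note in B minor and B major; only the chord quality changes. Stacking thirds in B major on B gives B–D#–F#.

B D# F#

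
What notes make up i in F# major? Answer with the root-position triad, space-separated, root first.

The root, F#, is scale degree 1 — the same note in F# major and F# minor; only the chord quality changes. Stacking thirds in F# minor on F# gives F#–A–C#.

F# A C#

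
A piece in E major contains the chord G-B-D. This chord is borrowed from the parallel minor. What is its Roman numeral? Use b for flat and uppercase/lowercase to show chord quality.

The root G is the lowered 3rd scale degree — diatonically E major has G# there. G–B–D is a major chord — the form found in E minor, not the diatonic iii (G#m). Borrowed into E major it is written bIII.

bIII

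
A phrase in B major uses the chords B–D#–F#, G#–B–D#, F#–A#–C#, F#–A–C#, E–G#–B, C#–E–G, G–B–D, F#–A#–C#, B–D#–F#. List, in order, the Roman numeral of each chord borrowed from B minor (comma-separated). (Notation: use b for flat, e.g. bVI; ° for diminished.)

v, ii°, bVI

In B major the diatonic chords are B, C#m, D#m, E, F#, G#m, A#dim. Of the given chords, B–D#–F# = B, G#–B–D# = G#m, F#–A#–C# = F# and E–G#–B = E are diatonic. F#–A–C# is not: scale degree 5 in B major carries F# (V). In B minor the chord on that degree is F#m, so here it functions as v, borrowed from the parallel minor. C#–E–G is not: scale degree 2 in B major carries C#m (ii). In B minor the chord on that degree is C#dim, so here it functions as ii°, borrowed from the parallel minor. G–B–D is not: scale degree 6 in B major carries G#m (vi). In B minor the chord on that degree is G, so here it functions as bVI, borrowed from the parallel minor.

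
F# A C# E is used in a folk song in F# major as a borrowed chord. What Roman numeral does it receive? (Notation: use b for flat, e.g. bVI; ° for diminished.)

i7

F# is scale degree 1 in F# major. The diatonic chord on degree 1 would be F# (I), but F#–A–C#–E is the minor-seventh chord from F# minor. As a borrowed chord it is labeled i7.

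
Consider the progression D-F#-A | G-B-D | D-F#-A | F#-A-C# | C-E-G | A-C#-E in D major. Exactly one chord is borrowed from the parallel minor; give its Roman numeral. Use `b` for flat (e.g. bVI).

bVII

The diatonic triads in D major are D, Em, F#m, G, A, Bm, C#dim. D–F#–A = D, G–B–D = G, F#–A–C# = F#m and A–C#–E = A are all diatonic. But C–E–G is foreign: the diatonic vii° on degree 7 is C#dim, whereas C comes from D minor. It is labeled bVII.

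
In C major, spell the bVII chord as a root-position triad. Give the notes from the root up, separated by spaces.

Scale degree 7 in C major is B. bVII uses the lowered form, Bb, taken from C minor. Stacking thirds in C minor on Bb gives Bb–D–F.

Bb D F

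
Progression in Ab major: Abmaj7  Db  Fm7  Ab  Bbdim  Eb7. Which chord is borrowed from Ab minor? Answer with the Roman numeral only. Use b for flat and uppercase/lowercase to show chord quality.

The diatonic triads in Ab major are Ab, Bbm, Cm, Db, Eb, Fm, Gdim. Of the given chords, Abmaj7, Db, Fm7, Ab and Eb7 are diatonic. Bbdim (Bb–Db–Fb) doesn't fit — on degree 2 Ab major would have Bbm (ii). Bbdim is the degree-2 chord of Ab minor, so it is the borrowed ii°.

ii°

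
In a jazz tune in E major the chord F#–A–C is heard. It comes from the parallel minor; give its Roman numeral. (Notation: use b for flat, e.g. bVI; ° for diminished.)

ii°

The root F# is the diatonic 2nd degree of E major; the borrowing shows in the chord quality. F#–A–C is a diminished chord — the form found in E minor, not the diatonic ii (F#m). Borrowed into E major it is written ii°.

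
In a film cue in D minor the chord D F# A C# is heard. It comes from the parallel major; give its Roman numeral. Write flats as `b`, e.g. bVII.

Imaj7

The root D is the diatonic 1st degree of D minor; the borrowing shows in the chord quality. Diatonically D minor has Dm (i) on that degree; D–F#–A–C# is instead the major-seventh chord native to D major, so it takes the label Imaj7.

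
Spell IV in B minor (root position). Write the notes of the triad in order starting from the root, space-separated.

IV is built on scale degree 4, which is E in both B minor and its parallel. Building the major chord from the parallel major on E: E–G#–B.

E G# B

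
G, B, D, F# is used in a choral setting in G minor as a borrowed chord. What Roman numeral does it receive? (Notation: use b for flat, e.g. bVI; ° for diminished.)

G is scale degree 1 in G minor. G–B–D–F# is a major-seventh chord — the form found in G major, not the diatonic i (Gm). Borrowed into G minor it is written Imaj7.

Imaj7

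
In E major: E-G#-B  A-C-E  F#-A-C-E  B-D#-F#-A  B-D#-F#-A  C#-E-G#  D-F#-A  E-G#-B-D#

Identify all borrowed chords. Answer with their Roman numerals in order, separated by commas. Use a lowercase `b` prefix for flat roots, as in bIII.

In E major the diatonic chords are E, F#m, G#m, A, B, C#m, D#dim. E–G#–B = E, B–D#–F#–A = B7, C#–E–G# = C#m and E–G#–B–D# = Emaj7 are all diatonic. But A–C–E is foreign: the diatonic IV on degree 4 is A, whereas Am comes from E minor. It is labeled iv. But F#–A–C–E is foreign: the diatonic ii on degree 2 is F#m, whereas F#m7b5 comes from E minor. It is labeled iiø7. D–F#–A doesn't fit — on degree 7 E major would have D#dim (vii°). D is the degree-7 chord of E minor, so it is the borrowed bVII.

iv, iiø7, bVII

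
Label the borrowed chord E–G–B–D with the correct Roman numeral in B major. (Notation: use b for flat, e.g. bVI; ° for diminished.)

iv7

The root E is the diatonic 4th degree of B major; the borrowing shows in the chord quality. The diatonic chord on degree 4 would be E (IV), but E–G–B–D is the minor-seventh chord from B minor. As a borrowed chord it is labeled iv7.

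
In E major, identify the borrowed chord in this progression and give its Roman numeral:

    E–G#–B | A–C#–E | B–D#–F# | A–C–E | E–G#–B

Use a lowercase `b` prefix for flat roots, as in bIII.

E major has the diatonic set E, F#m, G#m, A, B, C#m, D#dim. Of the given chords, E–G#–B = E, A–C#–E = A and B–D#–F# = B are diatonic. But A–C–E is foreign: the diatonic IV on degree 4 is A, whereas Am comes from E minor. It is labeled iv.

iv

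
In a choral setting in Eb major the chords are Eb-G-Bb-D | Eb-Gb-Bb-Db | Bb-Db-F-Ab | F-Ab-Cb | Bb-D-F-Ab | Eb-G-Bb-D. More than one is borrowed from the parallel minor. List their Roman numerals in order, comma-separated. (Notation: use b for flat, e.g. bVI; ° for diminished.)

i7, v7, ii°

Eb major has the diatonic set Eb, Fm, Gm, Ab, Bb, Cm, Ddim. Eb–G–Bb–D = Ebmaj7 and Bb–D–F–Ab = Bb7 are both diatonic. Eb–Gb–Bb–Db is not: scale degree 1 in Eb major carries Eb (I). In Eb minor the chord on that degree is Ebm7, so here it functions as i7, borrowed from the parallel minor. Bb–Db–F–Ab is not: scale degree 5 in Eb major carries Bb (V). In Eb minor the chord on that degree is Bbm7, so here it functions as v7, borrowed from the parallel minor. But F–Ab–Cb is foreign: the diatonic ii on degree 2 is Fm, whereas Fdim comes from Eb minor. It is labeled ii°.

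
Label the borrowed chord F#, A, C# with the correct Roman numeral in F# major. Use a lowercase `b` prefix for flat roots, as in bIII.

F# is scale degree 1 in F# major. Diatonically F# major has F# (I) on that degree; F#–A–C# is instead the minor chord native to F# minor, so it takes the label i.

i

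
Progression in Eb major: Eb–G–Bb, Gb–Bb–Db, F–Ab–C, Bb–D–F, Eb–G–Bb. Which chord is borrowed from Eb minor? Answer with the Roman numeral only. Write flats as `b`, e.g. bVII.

The diatonic triads in Eb major are Eb, Fm, Gm, Ab, Bb, Cm, Ddim. Eb–G–Bb = Eb, F–Ab–C = Fm and Bb–D–F = Bb are all diatonic. Gb–Bb–Db doesn't fit — on degree 3 Eb major would have Gm (iii). Gb is the degree-3 chord of Eb minor, so it is the borrowed bIII.

bIII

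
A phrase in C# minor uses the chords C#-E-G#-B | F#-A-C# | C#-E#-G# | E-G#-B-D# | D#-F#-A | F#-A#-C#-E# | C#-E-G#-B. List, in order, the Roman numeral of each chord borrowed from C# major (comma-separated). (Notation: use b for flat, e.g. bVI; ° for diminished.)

In C# minor (with V from harmonic minor) the diatonic chords are C#m, D#dim, E, F#m, G#, A, B. C#–E–G#–B = C#m7, F#–A–C# = F#m, E–G#–B–D# = Emaj7 and D#–F#–A = D#dim are all diatonic. But C#–E#–G# is foreign: the diatonic i on degree 1 is C#m, whereas C# comes from C# major. It is labeled I. F#–A#–C#–E# is not: scale degree 4 in C# minor carries F#m (iv). In C# major the chord on that degree is F#maj7, so here it functions as IVmaj7, borrowed from the parallel major.

I, IVmaj7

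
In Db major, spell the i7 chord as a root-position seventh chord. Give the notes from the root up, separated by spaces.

Db Fb Ab Cb

The root, Db, is scale degree 1 — the same note in Db major and Db minor; only the chord quality changes. Building the minor-seventh chord from the parallel minor on Db: Db–Fb–Ab–Cb.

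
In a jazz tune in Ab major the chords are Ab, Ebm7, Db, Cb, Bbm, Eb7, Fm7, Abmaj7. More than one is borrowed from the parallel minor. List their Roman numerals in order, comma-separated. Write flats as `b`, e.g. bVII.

The diatonic triads in Ab major are Ab, Bbm, Cm, Db, Eb, Fm, Gdim. Of the given chords, Ab, Db, Bbm, Eb7, Fm7 and Abmaj7 are diatonic. Ebm7 (Eb–Gb–Bb–Db) is not: scale degree 5 in Ab major carries Eb (V). In Ab minor the chord on that degree is Ebm7, so here it functions as v7, borrowed from the parallel minor. But Cb (Cb–Eb–Gb) is foreign: the diatonic iii on degree 3 is Cm, whereas Cb comes from Ab minor. It is labeled bIII.

v7, bIII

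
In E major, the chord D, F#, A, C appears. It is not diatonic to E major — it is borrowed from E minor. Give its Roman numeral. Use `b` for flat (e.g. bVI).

bVII7

In E major scale degree 7 is D#; D is its lowered form, from E minor. D–F#–A–C is a dominant-seventh chord — the form found in E minor, not the diatonic vii° (D#dim). Borrowed into E major it is written bVII7.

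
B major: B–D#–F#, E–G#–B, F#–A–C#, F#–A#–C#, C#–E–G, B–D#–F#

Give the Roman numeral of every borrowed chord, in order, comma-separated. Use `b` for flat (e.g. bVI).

v, ii°

In B major the diatonic chords are B, C#m, D#m, E, F#, G#m, A#dim. Of the given chords, B–D#–F# = B, E–G#–B = E and F#–A#–C# = F# are diatonic. F#–A–C# doesn't fit — on degree 5 B major would have F# (V). F#m is the degree-5 chord of B minor, so it is the borrowed v. C#–E–G is not: scale degree 2 in B major carries C#m (ii). In B minor the chord on that degree is C#dim, so here it functions as ii°, borrowed from the parallel minor.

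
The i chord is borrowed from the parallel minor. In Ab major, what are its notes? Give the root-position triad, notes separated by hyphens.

Ab-Cb-Eb

The root, Ab, is scale degree 1 — the same note in Ab major and Ab minor; only the chord quality changes. In Ab minor the chord on Ab is Ab–Cb–Eb.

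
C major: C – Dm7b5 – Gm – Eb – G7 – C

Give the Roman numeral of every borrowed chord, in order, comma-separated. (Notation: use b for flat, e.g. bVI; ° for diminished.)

iiø7, v, bIII

The diatonic triads in C major are C, Dm, Em, F, G, Am, Bdim. C and G7 both belong to that set. But Dm7b5 (D–F–Ab–C) is foreign: the diatonic ii on degree 2 is Dm, whereas Dm7b5 comes from C minor. It is labeled iiø7. Gm (G–Bb–D) doesn't fit — on degree 5 C major would have G (V). Gm is the degree-5 chord of C minor, so it is the borrowed v. Eb (Eb–G–Bb) is not: scale degree 3 in C major carries Em (iii). In C minor the chord on that degree is Eb, so here it functions as bIII, borrowed from the parallel minor.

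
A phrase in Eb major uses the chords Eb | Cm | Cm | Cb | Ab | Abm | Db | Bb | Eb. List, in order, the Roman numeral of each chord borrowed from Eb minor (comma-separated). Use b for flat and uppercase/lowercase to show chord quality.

bVI, iv, bVII

In Eb major the diatonic chords are Eb, Fm, Gm, Ab, Bb, Cm, Ddim. Of the given chords, Eb, Cm, Ab and Bb are diatonic. Cb (Cb–Eb–Gb) doesn't fit — on degree 6 Eb major would have Cm (vi). Cb is the degree-6 chord of Eb minor, so it is the borrowed bVI. But Abm (Ab–Cb–Eb) is foreign: the diatonic IV on degree 4 is Ab, whereas Abm comes from Eb minor. It is labeled iv. But Db (Db–F–Ab) is foreign: the diatonic vii° on degree 7 is Ddim, whereas Db comes from Eb minor. It is labeled bVII.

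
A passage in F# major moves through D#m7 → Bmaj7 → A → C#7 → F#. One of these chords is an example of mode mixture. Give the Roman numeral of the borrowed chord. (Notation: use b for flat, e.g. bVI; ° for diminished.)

The diatonic triads in F# major are F#, G#m, A#m, B, C#, D#m, E#dim. D#m7, Bmaj7, C#7 and F# all belong to that set. But A (A–C#–E) is foreign: the diatonic iii on degree 3 is A#m, whereas A comes from F# minor. It is labeled bIII.

bIII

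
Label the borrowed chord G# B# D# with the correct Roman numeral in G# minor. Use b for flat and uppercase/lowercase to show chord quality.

The root G# is the diatonic 1st degree of G# minor; the borrowing shows in the chord quality. The diatonic chord on degree 1 would be G#m (i), but G#–B#–D# is the major chord from G# major. As a borrowed chord it is labeled I.

I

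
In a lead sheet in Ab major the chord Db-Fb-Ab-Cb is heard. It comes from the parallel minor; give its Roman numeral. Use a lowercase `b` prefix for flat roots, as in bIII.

iv7

The root Db is the diatonic 4th degree of Ab major; the borrowing shows in the chord quality. The diatonic chord on degree 4 would be Db (IV), but Db–Fb–Ab–Cb is the minor-seventh chord from Ab minor. As a borrowed chord it is labeled iv7.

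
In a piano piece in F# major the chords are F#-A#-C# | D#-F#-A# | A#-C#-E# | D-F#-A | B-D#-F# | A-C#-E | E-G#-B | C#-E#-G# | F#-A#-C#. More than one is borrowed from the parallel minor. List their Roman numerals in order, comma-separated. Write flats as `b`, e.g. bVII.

bVI, bIII, bVII

In F# major the diatonic chords are F#, G#m, A#m, B, C#, D#m, E#dim. Of the given chords, F#–A#–C# = F#, D#–F#–A# = D#m, A#–C#–E# = A#m, B–D#–F# = B and C#–E#–G# = C# are diatonic. But D–F#–A is foreign: the diatonic vi on degree 6 is D#m, whereas D comes from F# minor. It is labeled bVI. A–C#–E doesn't fit — on degree 3 F# major would have A#m (iii). A is the degree-3 chord of F# minor, so it is the borrowed bIII. E–G#–B doesn't fit — on degree 7 F# major would have E#dim (vii°). E is the degree-7 chord of F# minor, so it is the borrowed bVII.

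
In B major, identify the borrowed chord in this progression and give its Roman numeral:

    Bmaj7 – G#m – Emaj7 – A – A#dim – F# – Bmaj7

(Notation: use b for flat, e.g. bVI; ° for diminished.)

bVII

The diatonic triads in B major are B, C#m, D#m, E, F#, G#m, A#dim. Bmaj7, G#m, Emaj7, A#dim and F# all belong to that set. But A (A–C#–E) is foreign: the diatonic vii° on degree 7 is A#dim, whereas A comes from B minor. It is labeled bVII.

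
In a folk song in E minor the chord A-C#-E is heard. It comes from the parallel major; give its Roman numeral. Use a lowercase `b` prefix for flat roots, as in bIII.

A is scale degree 4 in E minor. A–C#–E is a major chord — the form found in E major, not the diatonic iv (Am). Borrowed into E minor it is written IV.

IV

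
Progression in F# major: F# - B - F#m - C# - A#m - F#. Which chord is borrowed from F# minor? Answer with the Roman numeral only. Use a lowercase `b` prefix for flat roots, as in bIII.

i

The diatonic triads in F# major are F#, G#m, A#m, B, C#, D#m, E#dim. F#, B, C# and A#m all belong to that set. F#m (F#–A–C#) doesn't fit — on degree 1 F# major would have F# (I). F#m is the degree-1 chord of F# minor, so it is the borrowed i.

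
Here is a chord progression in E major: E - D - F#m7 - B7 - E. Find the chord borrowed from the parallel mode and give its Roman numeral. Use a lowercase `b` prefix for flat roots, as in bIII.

bVII

E major has the diatonic set E, F#m, G#m, A, B, C#m, D#dim. Of the given chords, E, F#m7 and B7 are diatonic. D (D–F#–A) is not: scale degree 7 in E major carries D#dim (vii°). In E minor the chord on that degree is D, so here it functions as bVII, borrowed from the parallel minor.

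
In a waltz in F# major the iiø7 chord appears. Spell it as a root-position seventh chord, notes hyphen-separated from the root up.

iiø7 is built on scale degree 2, which is G# in both F# major and its parallel. Stacking thirds in F# minor on G# gives G#–B–D–F#.

G#-B-D-F#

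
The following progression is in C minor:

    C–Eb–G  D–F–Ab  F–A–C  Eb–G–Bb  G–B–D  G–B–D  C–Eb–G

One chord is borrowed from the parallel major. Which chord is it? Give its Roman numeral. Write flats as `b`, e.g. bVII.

In C minor (with V from harmonic minor) the diatonic chords are Cm, Ddim, Eb, Fm, G, Ab, Bb. C–Eb–G = Cm, D–F–Ab = Ddim, Eb–G–Bb = Eb and G–B–D = G are all diatonic. But F–A–C is foreign: the diatonic iv on degree 4 is Fm, whereas F comes from C major. It is labeled IV.

IV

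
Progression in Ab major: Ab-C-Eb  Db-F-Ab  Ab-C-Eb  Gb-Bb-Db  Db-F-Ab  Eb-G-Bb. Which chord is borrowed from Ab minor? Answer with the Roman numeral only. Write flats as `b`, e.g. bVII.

bVII

In Ab major the diatonic chords are Ab, Bbm, Cm, Db, Eb, Fm, Gdim. Ab–C–Eb = Ab, Db–F–Ab = Db and Eb–G–Bb = Eb are all diatonic. But Gb–Bb–Db is foreign: the diatonic vii° on degree 7 is Gdim, whereas Gb comes from Ab minor. It is labeled bVII.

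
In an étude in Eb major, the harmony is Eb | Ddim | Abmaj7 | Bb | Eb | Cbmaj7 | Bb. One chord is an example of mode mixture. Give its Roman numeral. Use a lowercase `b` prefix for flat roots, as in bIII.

bVImaj7

The diatonic triads in Eb major are Eb, Fm, Gm, Ab, Bb, Cm, Ddim. Of the given chords, Eb, Ddim, Abmaj7 and Bb are diatonic. Cbmaj7 (Cb–Eb–Gb–Bb) is not: scale degree 6 in Eb major carries Cm (vi). In Eb minor the chord on that degree is Cbmaj7, so here it functions as bVImaj7, borrowed from the parallel minor.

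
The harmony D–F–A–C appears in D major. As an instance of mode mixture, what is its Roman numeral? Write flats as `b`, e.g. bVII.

i7

The root D is the diatonic 1st degree of D major; the borrowing shows in the chord quality. D–F–A–C is a minor-seventh chord — the form found in D minor, not the diatonic I (D). Borrowed into D major it is written i7.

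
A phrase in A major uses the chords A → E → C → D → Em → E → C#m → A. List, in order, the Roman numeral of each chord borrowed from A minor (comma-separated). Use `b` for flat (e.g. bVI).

bIII, v

In A major the diatonic chords are A, Bm, C#m, D, E, F#m, G#dim. A, E, D and C#m all belong to that set. C (C–E–G) doesn't fit — on degree 3 A major would have C#m (iii). C is the degree-3 chord of A minor, so it is the borrowed bIII. But Em (E–G–B) is foreign: the diatonic V on degree 5 is E, whereas Em comes from A minor. It is labeled v.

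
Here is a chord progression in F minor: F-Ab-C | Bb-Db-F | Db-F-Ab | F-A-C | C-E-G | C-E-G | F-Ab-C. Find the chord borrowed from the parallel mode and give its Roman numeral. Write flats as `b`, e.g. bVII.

I

The diatonic triads in F minor (with V from harmonic minor) are Fm, Gdim, Ab, Bbm, C, Db, Eb. F–Ab–C = Fm, Bb–Db–F = Bbm, Db–F–Ab = Db and C–E–G = C all belong to that set. F–A–C is not: scale degree 1 in F minor carries Fm (i). In F major the chord on that degree is F, so here it functions as I, borrowed from the parallel major.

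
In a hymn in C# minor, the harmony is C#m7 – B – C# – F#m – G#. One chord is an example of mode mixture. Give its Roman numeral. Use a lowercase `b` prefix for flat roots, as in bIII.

I

C# minor has the diatonic set C#m, D#dim, E, F#m, G#, A, B (with V from harmonic minor). C#m7, B, F#m and G# all belong to that set. C# (C#–E#–G#) doesn't fit — on degree 1 C# minor would have C#m (i). C# is the degree-1 chord of C# major, so it is the borrowed I.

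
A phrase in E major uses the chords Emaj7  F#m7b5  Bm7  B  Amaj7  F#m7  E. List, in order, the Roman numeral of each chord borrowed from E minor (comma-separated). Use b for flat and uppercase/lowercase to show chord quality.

In E major the diatonic chords are E, F#m, G#m, A, B, C#m, D#dim. Emaj7, B, Amaj7, F#m7 and E all belong to that set. But F#m7b5 (F#–A–C–E) is foreign: the diatonic ii on degree 2 is F#m, whereas F#m7b5 comes from E minor. It is labeled iiø7. Bm7 (B–D–F#–A) is not: scale degree 5 in E major carries B (V). In E minor the chord on that degree is Bm7, so here it functions as v7, borrowed from the parallel minor.

iiø7, v7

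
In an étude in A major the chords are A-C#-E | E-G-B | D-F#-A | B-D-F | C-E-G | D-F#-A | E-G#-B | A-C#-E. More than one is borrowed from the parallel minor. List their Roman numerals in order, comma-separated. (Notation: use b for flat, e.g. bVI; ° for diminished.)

A major has the diatonic set A, Bm, C#m, D, E, F#m, G#dim. A–C#–E = A, D–F#–A = D and E–G#–B = E are all diatonic. E–G–B doesn't fit — on degree 5 A major would have E (V). Em is the degree-5 chord of A minor, so it is the borrowed v. But B–D–F is foreign: the diatonic ii on degree 2 is Bm, whereas Bdim comes from A minor. It is labeled ii°. C–E–G doesn't fit — on degree 3 A major would have C#m (iii). C is the degree-3 chord of A minor, so it is the borrowed bIII.

v, ii°, bIII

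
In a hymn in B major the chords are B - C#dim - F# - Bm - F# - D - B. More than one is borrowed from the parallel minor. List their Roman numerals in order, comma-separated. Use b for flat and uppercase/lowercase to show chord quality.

ii°, i, bIII

B major has the diatonic set B, C#m, D#m, E, F#, G#m, A#dim. Of the given chords, B and F# are diatonic. C#dim (C#–E–G) doesn't fit — on degree 2 B major would have C#m (ii). C#dim is the degree-2 chord of B minor, so it is the borrowed ii°. But Bm (B–D–F#) is foreign: the diatonic I on degree 1 is B, whereas Bm comes from B minor. It is labeled i. But D (D–F#–A) is foreign: the diatonic iii on degree 3 is D#m, whereas D comes from B minor. It is labeled bIII.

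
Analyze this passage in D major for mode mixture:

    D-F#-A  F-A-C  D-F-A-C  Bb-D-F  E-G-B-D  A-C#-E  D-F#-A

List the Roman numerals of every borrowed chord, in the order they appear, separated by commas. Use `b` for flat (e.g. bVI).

In D major the diatonic chords are D, Em, F#m, G, A, Bm, C#dim. D–F#–A = D, E–G–B–D = Em7 and A–C#–E = A all belong to that set. F–A–C doesn't fit — on degree 3 D major would have F#m (iii). F is the degree-3 chord of D minor, so it is the borrowed bIII. D–F–A–C is not: scale degree 1 in D major carries D (I). In D minor the chord on that degree is Dm7, so here it functions as i7, borrowed from the parallel minor. Bb–D–F is not: scale degree 6 in D major carries Bm (vi). In D minor the chord on that degree is Bb, so here it functions as bVI, borrowed from the parallel minor.

bIII, i7, bVI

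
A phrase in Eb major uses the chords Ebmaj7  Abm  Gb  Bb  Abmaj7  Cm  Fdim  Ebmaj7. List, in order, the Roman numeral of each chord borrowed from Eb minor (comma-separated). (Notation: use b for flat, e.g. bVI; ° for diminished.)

iv, bIII, ii°

Eb major has the diatonic set Eb, Fm, Gm, Ab, Bb, Cm, Ddim. Ebmaj7, Bb, Abmaj7 and Cm all belong to that set. Abm (Ab–Cb–Eb) doesn't fit — on degree 4 Eb major would have Ab (IV). Abm is the degree-4 chord of Eb minor, so it is the borrowed iv. But Gb (Gb–Bb–Db) is foreign: the diatonic iii on degree 3 is Gm, whereas Gb comes from Eb minor. It is labeled bIII. Fdim (F–Ab–Cb) is not: scale degree 2 in Eb major carries Fm (ii). In Eb minor the chord on that degree is Fdim, so here it functions as ii°, borrowed from the parallel minor.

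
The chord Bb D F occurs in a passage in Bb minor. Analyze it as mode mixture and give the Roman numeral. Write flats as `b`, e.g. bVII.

I

The root Bb is the diatonic 1st degree of Bb minor; the borrowing shows in the chord quality. Diatonically Bb minor has Bbm (i) on that degree; Bb–D–F is instead the major chord native to Bb major, so it takes the label I.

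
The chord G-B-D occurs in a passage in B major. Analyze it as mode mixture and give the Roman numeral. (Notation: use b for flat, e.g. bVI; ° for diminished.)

In B major scale degree 6 is G#; G is its lowered form, from B minor. The diatonic chord on degree 6 would be G#m (vi), but G–B–D is the major chord from B minor. As a borrowed chord it is labeled bVI.

bVI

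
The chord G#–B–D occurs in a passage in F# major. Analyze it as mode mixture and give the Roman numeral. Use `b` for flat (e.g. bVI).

ii°

The root G# is the diatonic 2nd degree of F# major; the borrowing shows in the chord quality. G#–B–D is a diminished chord — the form found in F# minor, not the diatonic ii (G#m). Borrowed into F# major it is written ii°.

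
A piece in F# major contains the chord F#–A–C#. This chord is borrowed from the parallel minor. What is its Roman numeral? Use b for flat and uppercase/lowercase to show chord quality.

F# is scale degree 1 in F# major. Diatonically F# major has F# (I) on that degree; F#–A–C# is instead the minor chord native to F# minor, so it takes the label i.

i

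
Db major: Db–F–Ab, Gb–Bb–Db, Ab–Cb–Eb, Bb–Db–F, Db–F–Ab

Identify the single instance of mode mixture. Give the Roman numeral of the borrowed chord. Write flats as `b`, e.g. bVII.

The diatonic triads in Db major are Db, Ebm, Fm, Gb, Ab, Bbm, Cdim. Of the given chords, Db–F–Ab = Db, Gb–Bb–Db = Gb and Bb–Db–F = Bbm are diatonic. But Ab–Cb–Eb is foreign: the diatonic V on degree 5 is Ab, whereas Abm comes from Db minor. It is labeled v.

v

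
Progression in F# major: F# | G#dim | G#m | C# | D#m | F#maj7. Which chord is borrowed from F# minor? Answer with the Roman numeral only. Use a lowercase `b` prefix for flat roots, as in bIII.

ii°

In F# major the diatonic chords are F#, G#m, A#m, B, C#, D#m, E#dim. Of the given chords, F#, G#m, C#, D#m and F#maj7 are diatonic. But G#dim (G#–B–D) is foreign: the diatonic ii on degree 2 is G#m, whereas G#dim comes from F# minor. It is labeled ii°.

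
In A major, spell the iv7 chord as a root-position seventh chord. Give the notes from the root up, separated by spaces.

D F A C

iv7 is built on scale degree 4, which is D in both A major and its parallel. Stacking thirds in A minor on D gives D–F–A–C.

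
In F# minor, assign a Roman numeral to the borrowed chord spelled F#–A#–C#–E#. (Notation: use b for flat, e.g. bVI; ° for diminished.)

Imaj7

The root F# is the diatonic 1st degree of F# minor; the borrowing shows in the chord quality. F#–A#–C#–E# is a major-seventh chord — the form found in F# major, not the diatonic i (F#m). Borrowed into F# minor it is written Imaj7.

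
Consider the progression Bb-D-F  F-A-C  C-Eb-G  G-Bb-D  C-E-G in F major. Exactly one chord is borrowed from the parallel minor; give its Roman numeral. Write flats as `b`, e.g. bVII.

v

In F major the diatonic chords are F, Gm, Am, Bb, C, Dm, Edim. Bb–D–F = Bb, F–A–C = F, G–Bb–D = Gm and C–E–G = C all belong to that set. C–Eb–G doesn't fit — on degree 5 F major would have C (V). Cm is the degree-5 chord of F minor, so it is the borrowed v.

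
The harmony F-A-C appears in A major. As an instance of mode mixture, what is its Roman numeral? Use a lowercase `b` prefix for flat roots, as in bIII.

bVI

In A major scale degree 6 is F#; F is its lowered form, from A minor. Diatonically A major has F#m (vi) on that degree; F–A–C is instead the major chord native to A minor, so it takes the label bVI.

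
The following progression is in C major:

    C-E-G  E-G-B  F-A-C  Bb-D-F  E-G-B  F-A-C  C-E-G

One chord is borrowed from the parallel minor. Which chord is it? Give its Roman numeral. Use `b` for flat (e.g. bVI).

bVII

The diatonic triads in C major are C, Dm, Em, F, G, Am, Bdim. Of the given chords, C–E–G = C, E–G–B = Em and F–A–C = F are diatonic. But Bb–D–F is foreign: the diatonic vii° on degree 7 is Bdim, whereas Bb comes from C minor. It is labeled bVII.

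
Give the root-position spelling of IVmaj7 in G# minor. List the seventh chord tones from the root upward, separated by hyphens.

IVmaj7 is built on scale degree 4, which is C# in both G# minor and its parallel. Building the major-seventh chord from the parallel major on C#: C#–E#–G#–B#.

C#-E#-G#-B#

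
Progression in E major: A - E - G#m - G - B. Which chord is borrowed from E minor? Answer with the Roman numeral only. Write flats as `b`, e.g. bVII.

bIII

E major has the diatonic set E, F#m, G#m, A, B, C#m, D#dim. A, E, G#m and B are all diatonic. G (G–B–D) doesn't fit — on degree 3 E major would have G#m (iii). G is the degree-3 chord of E minor, so it is the borrowed bIII.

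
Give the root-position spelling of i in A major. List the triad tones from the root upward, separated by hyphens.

i is built on scale degree 1, which is A in both A major and its parallel. In A minor the chord on A is A–C–E.

A-C-E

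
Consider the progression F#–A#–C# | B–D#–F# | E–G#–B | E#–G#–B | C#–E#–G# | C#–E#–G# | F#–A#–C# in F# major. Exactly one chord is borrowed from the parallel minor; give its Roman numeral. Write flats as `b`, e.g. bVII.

The diatonic triads in F# major are F#, G#m, A#m, B, C#, D#m, E#dim. F#–A#–C# = F#, B–D#–F# = B, E#–G#–B = E#dim and C#–E#–G# = C# all belong to that set. E–G#–B is not: scale degree 7 in F# major carries E#dim (vii°). In F# minor the chord on that degree is E, so here it functions as bVII, borrowed from the parallel minor.

bVII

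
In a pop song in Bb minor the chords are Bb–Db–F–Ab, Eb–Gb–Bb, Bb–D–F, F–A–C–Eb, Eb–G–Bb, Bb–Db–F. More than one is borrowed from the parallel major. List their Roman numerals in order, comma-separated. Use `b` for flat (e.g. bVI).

I, IV

The diatonic triads in Bb minor (with V from harmonic minor) are Bbm, Cdim, Db, Ebm, F, Gb, Ab. Bb–Db–F–Ab = Bbm7, Eb–Gb–Bb = Ebm, F–A–C–Eb = F7 and Bb–Db–F = Bbm are all diatonic. Bb–D–F is not: scale degree 1 in Bb minor carries Bbm (i). In Bb major the chord on that degree is Bb, so here it functions as I, borrowed from the parallel major. Eb–G–Bb is not: scale degree 4 in Bb minor carries Ebm (iv). In Bb major the chord on that degree is Eb, so here it functions as IV, borrowed from the parallel major.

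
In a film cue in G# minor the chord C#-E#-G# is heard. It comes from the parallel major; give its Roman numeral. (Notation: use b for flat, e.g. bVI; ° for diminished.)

IV

The root C# is the diatonic 4th degree of G# minor; the borrowing shows in the chord quality. Diatonically G# minor has C#m (iv) on that degree; C#–E#–G# is instead the major chord native to G# major, so it takes the label IV.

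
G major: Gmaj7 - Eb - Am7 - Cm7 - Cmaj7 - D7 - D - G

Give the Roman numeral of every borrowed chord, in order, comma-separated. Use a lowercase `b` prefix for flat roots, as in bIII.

bVI, iv7

The diatonic triads in G major are G, Am, Bm, C, D, Em, F#dim. Gmaj7, Am7, Cmaj7, D7, D and G all belong to that set. Eb (Eb–G–Bb) is not: scale degree 6 in G major carries Em (vi). In G minor the chord on that degree is Eb, so here it functions as bVI, borrowed from the parallel minor. Cm7 (C–Eb–G–Bb) doesn't fit — on degree 4 G major would have C (IV). Cm7 is the degree-4 chord of G minor, so it is the borrowed iv7.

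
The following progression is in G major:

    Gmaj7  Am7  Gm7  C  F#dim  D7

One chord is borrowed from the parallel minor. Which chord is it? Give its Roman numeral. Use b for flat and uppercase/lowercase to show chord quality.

i7

In G major the diatonic chords are G, Am, Bm, C, D, Em, F#dim. Gmaj7, Am7, C, F#dim and D7 all belong to that set. Gm7 (G–Bb–D–F) doesn't fit — on degree 1 G major would have G (I). Gm7 is the degree-1 chord of G minor, so it is the borrowed i7.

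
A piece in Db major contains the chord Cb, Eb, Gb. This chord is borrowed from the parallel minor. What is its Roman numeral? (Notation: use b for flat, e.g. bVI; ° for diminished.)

In Db major scale degree 7 is C; Cb is its lowered form, from Db minor. The diatonic chord on degree 7 would be Cdim (vii°), but Cb–Eb–Gb is the major chord from Db minor. As a borrowed chord it is labeled bVII.

bVII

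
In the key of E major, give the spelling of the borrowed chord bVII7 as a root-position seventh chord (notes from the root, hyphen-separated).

D-F#-A-C

The root of bVII7 is the lowered 7th degree: D# becomes D. Stacking thirds in E minor on D gives D–F#–A–C.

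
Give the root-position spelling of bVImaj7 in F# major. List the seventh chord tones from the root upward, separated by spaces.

Scale degree 6 in F# major is D#. bVImaj7 uses the lowered form, D, taken from F# minor. Stacking thirds in F# minor on D gives D–F#–A–C#.

D F# A C#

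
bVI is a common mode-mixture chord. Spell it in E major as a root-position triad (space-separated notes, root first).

bVI is built on the lowered scale degree 6. In E major degree 6 is C#; lowered it becomes C. In E minor the chord on C is C–E–G.

C E G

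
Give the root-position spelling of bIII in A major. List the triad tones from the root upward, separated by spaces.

C E G

The root of bIII is the lowered 3rd degree: C# becomes C. Stacking thirds in A minor on C gives C–E–G.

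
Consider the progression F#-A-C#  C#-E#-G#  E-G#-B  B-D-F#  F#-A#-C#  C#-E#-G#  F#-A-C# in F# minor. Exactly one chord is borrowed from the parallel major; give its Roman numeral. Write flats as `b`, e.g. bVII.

I

The diatonic triads in F# minor (with V from harmonic minor) are F#m, G#dim, A, Bm, C#, D, E. F#–A–C# = F#m, C#–E#–G# = C#, E–G#–B = E and B–D–F# = Bm all belong to that set. F#–A#–C# is not: scale degree 1 in F# minor carries F#m (i). In F# major the chord on that degree is F#, so here it functions as I, borrowed from the parallel major.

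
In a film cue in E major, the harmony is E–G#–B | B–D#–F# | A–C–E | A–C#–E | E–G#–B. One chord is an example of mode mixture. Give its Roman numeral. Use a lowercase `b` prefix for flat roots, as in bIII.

iv

The diatonic triads in E major are E, F#m, G#m, A, B, C#m, D#dim. E–G#–B = E, B–D#–F# = B and A–C#–E = A are all diatonic. A–C–E doesn't fit — on degree 4 E major would have A (IV). Am is the degree-4 chord of E minor, so it is the borrowed iv.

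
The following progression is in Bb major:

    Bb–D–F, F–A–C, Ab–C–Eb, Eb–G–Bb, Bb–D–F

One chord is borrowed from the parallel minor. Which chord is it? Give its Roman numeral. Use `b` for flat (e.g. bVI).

The diatonic triads in Bb major are Bb, Cm, Dm, Eb, F, Gm, Adim. Bb–D–F = Bb, F–A–C = F and Eb–G–Bb = Eb all belong to that set. But Ab–C–Eb is foreign: the diatonic vii° on degree 7 is Adim, whereas Ab comes from Bb minor. It is labeled bVII.

bVII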